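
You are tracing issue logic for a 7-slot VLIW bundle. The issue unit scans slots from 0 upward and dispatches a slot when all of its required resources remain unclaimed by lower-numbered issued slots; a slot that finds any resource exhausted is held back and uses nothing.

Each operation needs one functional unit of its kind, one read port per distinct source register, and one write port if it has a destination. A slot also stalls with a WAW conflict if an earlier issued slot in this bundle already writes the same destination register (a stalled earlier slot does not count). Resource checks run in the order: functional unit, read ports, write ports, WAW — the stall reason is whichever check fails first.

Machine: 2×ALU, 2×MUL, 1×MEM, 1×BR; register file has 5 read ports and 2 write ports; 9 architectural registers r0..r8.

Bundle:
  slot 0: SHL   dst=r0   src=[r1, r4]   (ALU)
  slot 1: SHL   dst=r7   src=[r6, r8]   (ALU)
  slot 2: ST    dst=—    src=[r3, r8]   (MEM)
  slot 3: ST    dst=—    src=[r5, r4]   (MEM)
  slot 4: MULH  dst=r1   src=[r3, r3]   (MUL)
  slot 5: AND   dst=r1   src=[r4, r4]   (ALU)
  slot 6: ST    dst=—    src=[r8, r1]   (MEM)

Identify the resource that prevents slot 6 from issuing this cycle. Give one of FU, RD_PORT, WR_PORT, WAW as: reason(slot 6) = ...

reason(slot 6) = RD_PORT

(0) want 1×ALU +2rd +1wr — yes → AL1|MU2|ME1|BR1|rd3|wr1
(1) want 1×ALU +2rd +1wr — yes → AL0|MU2|ME1|BR1|rd1|wr0
(2) want 1×MEM +2rd +0wr — RD_PORT → AL0|MU2|ME1|BR1|rd1|wr0
(3) want 1×MEM +2rd +0wr — RD_PORT → AL0|MU2|ME1|BR1|rd1|wr0
(4) want 1×MUL +1rd +1wr — WR_PORT → AL0|MU2|ME1|BR1|rd1|wr0
(5) want 1×ALU +1rd +1wr — FU → AL0|MU2|ME1|BR1|rd1|wr0
(6) want 1×MEM +2rd +0wr — RD_PORT → AL0|MU2|ME1|BR1|rd1|wr0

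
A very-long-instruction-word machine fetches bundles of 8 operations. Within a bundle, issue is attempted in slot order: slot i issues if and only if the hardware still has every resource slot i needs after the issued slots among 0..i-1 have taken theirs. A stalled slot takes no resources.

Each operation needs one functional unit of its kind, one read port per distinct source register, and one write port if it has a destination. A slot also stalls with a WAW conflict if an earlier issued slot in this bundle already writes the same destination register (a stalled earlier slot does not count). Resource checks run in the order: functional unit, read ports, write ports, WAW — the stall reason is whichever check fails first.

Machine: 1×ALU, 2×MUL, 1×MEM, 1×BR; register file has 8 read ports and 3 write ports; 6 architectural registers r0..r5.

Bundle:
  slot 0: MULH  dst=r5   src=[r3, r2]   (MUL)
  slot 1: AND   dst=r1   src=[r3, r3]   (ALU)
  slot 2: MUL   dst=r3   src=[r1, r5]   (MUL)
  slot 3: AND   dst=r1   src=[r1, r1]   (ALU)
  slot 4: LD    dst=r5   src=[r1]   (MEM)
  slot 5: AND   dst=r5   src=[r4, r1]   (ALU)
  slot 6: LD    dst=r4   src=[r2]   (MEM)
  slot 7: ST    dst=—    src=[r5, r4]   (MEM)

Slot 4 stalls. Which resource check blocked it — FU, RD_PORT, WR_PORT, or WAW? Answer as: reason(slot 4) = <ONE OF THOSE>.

reason(slot 4) = WR_PORT

  0. MUL→r5 ⇒ go  {1A/1Mu/1Ld/1B | 6r 2w}
  1. ALU→r1 ⇒ go  {0A/1Mu/1Ld/1B | 5r 1w}
  2. MUL→r3 ⇒ go  {0A/0Mu/1Ld/1B | 3r 0w}
  3. ALU→r1 ⇒ no(FU)  {0A/0Mu/1Ld/1B | 3r 0w}
  4. MEM→r5 ⇒ no(WR_PORT)  {0A/0Mu/1Ld/1B | 3r 0w}
  5. ALU→r5 ⇒ no(FU)  {0A/0Mu/1Ld/1B | 3r 0w}
  6. MEM→r4 ⇒ no(WR_PORT)  {0A/0Mu/1Ld/1B | 3r 0w}
  7. MEM ⇒ go  {0A/0Mu/0Ld/1B | 1r 0w}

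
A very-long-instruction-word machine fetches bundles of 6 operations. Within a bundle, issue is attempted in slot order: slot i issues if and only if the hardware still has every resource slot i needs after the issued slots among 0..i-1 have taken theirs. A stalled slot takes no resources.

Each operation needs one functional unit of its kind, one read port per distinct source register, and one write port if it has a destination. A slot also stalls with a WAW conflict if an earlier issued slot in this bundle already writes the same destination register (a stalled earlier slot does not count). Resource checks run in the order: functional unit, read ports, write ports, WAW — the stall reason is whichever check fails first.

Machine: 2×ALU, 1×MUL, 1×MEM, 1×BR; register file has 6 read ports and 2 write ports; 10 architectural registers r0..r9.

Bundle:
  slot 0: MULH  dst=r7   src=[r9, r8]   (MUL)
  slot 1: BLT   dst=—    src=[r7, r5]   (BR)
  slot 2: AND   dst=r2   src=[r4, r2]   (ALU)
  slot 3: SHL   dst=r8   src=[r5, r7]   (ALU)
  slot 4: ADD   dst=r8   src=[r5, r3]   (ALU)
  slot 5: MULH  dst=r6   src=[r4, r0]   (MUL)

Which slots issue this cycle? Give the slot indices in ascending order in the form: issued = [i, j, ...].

issued = [0, 1, 2]

#0 MUL src=r9,r8 dispatched  <A:2 Mu:0 Ld:1 B:1 rd:4 wr:1>
#1 BR src=r7,r5 dispatched  <A:2 Mu:0 Ld:1 B:0 rd:2 wr:1>
#2 ALU src=r4,r2 dispatched  <A:1 Mu:0 Ld:1 B:0 rd:0 wr:0>
#3 ALU src=r5,r7 held:RD_PORT  <A:1 Mu:0 Ld:1 B:0 rd:0 wr:0>
#4 ALU src=r5,r3 held:RD_PORT  <A:1 Mu:0 Ld:1 B:0 rd:0 wr:0>
#5 MUL src=r4,r0 held:FU  <A:1 Mu:0 Ld:1 B:0 rd:0 wr:0>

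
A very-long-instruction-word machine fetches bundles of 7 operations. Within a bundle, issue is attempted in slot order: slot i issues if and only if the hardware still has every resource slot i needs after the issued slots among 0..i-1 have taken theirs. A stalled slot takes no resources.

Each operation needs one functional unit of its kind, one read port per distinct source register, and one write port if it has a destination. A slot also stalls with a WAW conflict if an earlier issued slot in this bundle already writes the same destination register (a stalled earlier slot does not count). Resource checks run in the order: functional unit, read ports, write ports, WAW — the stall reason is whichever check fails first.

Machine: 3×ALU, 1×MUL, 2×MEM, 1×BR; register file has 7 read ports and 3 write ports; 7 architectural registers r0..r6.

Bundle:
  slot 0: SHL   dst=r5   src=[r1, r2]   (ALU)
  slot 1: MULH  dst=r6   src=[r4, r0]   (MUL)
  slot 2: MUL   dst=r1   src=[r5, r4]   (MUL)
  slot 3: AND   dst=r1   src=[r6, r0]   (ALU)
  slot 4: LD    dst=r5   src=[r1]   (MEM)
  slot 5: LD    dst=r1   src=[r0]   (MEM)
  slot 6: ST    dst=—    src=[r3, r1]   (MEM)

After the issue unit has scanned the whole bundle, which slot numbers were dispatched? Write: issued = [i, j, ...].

issued = [0, 1, 3]

  0. ALU→r5 ⇒ go  {2A/1Mu/2Ld/1B | 5r 2w}
  1. MUL→r6 ⇒ go  {2A/0Mu/2Ld/1B | 3r 1w}
  2. MUL→r1 ⇒ no(FU)  {2A/0Mu/2Ld/1B | 3r 1w}
  3. ALU→r1 ⇒ go  {1A/0Mu/2Ld/1B | 1r 0w}
  4. MEM→r5 ⇒ no(WR_PORT)  {1A/0Mu/2Ld/1B | 1r 0w}
  5. MEM→r1 ⇒ no(WR_PORT)  {1A/0Mu/2Ld/1B | 1r 0w}
  6. MEM ⇒ no(RD_PORT)  {1A/0Mu/2Ld/1B | 1r 0w}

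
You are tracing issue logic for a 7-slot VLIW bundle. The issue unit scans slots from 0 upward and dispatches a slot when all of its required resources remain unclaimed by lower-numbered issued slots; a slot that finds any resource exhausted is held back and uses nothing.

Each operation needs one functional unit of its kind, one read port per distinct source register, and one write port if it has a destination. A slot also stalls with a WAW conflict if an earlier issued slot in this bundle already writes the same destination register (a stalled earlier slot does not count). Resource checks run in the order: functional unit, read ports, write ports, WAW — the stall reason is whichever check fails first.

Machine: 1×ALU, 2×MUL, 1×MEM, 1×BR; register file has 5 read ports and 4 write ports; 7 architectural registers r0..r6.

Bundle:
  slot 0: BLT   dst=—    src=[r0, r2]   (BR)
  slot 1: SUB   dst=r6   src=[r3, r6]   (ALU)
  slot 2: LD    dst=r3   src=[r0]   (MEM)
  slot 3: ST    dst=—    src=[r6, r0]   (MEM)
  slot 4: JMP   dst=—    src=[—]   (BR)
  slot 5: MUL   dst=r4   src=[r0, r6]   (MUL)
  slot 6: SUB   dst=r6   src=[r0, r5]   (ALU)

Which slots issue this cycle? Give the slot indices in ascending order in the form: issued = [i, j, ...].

issued = [0, 1, 2]

  0. BR ⇒ go  {1A/2Mu/1Ld/0B | 3r 4w}
  1. ALU→r6 ⇒ go  {0A/2Mu/1Ld/0B | 1r 3w}
  2. MEM→r3 ⇒ go  {0A/2Mu/0Ld/0B | 0r 2w}
  3. MEM ⇒ no(FU)  {0A/2Mu/0Ld/0B | 0r 2w}
  4. BR ⇒ no(FU)  {0A/2Mu/0Ld/0B | 0r 2w}
  5. MUL→r4 ⇒ no(RD_PORT)  {0A/2Mu/0Ld/0B | 0r 2w}
  6. ALU→r6 ⇒ no(FU)  {0A/2Mu/0Ld/0B | 0r 2w}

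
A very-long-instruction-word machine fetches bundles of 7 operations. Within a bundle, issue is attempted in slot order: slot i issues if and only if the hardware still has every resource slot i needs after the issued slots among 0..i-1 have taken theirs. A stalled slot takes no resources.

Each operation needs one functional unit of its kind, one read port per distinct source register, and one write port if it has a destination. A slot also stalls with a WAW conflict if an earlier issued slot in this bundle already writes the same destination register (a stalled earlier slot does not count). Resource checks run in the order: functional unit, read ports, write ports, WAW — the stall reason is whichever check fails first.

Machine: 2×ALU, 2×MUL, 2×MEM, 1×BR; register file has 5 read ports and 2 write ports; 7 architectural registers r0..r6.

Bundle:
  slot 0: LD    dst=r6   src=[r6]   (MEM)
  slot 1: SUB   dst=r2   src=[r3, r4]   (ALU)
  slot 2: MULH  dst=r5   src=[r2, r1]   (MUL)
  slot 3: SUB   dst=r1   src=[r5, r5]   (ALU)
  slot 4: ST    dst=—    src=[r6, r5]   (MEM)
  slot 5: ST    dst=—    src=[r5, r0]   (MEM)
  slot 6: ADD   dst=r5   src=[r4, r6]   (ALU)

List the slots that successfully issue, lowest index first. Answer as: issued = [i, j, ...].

issued = [0, 1, 4]

[0] MEM needs rd=1 wr=1: ok; after: ALU=2 MUL=2 MEM=1 BR=1, R=4, W=1
[1] ALU needs rd=2 wr=1: ok; after: ALU=1 MUL=2 MEM=1 BR=1, R=2, W=0
[2] MUL needs rd=2 wr=1: WR_PORT; after: ALU=1 MUL=2 MEM=1 BR=1, R=2, W=0
[3] ALU needs rd=1 wr=1: WR_PORT; after: ALU=1 MUL=2 MEM=1 BR=1, R=2, W=0
[4] MEM needs rd=2 wr=0: ok; after: ALU=1 MUL=2 MEM=0 BR=1, R=0, W=0
[5] MEM needs rd=2 wr=0: FU; after: ALU=1 MUL=2 MEM=0 BR=1, R=0, W=0
[6] ALU needs rd=2 wr=1: RD_PORT; after: ALU=1 MUL=2 MEM=0 BR=1, R=0, W=0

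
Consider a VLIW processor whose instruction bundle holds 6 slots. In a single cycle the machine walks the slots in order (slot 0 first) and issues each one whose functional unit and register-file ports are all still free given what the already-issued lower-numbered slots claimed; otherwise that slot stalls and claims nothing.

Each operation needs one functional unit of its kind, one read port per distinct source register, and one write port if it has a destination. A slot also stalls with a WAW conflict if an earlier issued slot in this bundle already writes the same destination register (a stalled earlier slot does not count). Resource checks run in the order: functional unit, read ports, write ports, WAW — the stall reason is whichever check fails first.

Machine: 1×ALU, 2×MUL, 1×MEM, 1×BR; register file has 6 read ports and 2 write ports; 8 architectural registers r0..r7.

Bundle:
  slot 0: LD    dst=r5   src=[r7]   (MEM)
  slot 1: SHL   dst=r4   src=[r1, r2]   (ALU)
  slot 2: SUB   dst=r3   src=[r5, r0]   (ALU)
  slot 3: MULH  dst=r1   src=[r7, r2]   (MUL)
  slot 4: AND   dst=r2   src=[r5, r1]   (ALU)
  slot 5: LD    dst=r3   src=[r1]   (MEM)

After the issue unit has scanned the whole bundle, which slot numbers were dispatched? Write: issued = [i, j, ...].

  0. MEM→r5 ⇒ go  {1A/2Mu/0Ld/1B | 5r 1w}
  1. ALU→r4 ⇒ go  {0A/2Mu/0Ld/1B | 3r 0w}
  2. ALU→r3 ⇒ no(FU)  {0A/2Mu/0Ld/1B | 3r 0w}
  3. MUL→r1 ⇒ no(WR_PORT)  {0A/2Mu/0Ld/1B | 3r 0w}
  4. ALU→r2 ⇒ no(FU)  {0A/2Mu/0Ld/1B | 3r 0w}
  5. MEM→r3 ⇒ no(FU)  {0A/2Mu/0Ld/1B | 3r 0w}

issued = [0, 1]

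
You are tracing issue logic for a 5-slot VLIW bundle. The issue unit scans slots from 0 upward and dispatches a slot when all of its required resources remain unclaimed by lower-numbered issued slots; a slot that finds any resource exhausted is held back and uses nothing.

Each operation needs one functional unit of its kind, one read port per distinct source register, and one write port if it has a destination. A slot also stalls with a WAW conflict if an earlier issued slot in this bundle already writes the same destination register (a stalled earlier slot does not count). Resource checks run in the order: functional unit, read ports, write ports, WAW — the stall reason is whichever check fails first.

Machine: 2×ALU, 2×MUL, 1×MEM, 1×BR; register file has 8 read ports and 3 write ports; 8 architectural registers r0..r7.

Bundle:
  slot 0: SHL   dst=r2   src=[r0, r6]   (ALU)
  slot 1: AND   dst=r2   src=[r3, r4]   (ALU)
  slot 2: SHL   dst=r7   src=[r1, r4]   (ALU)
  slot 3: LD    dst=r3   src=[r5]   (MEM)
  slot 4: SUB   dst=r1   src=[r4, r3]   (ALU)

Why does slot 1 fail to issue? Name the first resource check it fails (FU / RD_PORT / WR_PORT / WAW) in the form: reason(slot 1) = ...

slot 0 (ALU): ISSUE — free A1,Mu2,Ld1,B1 rp6 wp2
slot 1 (ALU): stall WAW — free A1,Mu2,Ld1,B1 rp6 wp2
slot 2 (ALU): ISSUE — free A0,Mu2,Ld1,B1 rp4 wp1
slot 3 (MEM): ISSUE — free A0,Mu2,Ld0,B1 rp3 wp0
slot 4 (ALU): stall FU — free A0,Mu2,Ld0,B1 rp3 wp0

reason(slot 1) = WAW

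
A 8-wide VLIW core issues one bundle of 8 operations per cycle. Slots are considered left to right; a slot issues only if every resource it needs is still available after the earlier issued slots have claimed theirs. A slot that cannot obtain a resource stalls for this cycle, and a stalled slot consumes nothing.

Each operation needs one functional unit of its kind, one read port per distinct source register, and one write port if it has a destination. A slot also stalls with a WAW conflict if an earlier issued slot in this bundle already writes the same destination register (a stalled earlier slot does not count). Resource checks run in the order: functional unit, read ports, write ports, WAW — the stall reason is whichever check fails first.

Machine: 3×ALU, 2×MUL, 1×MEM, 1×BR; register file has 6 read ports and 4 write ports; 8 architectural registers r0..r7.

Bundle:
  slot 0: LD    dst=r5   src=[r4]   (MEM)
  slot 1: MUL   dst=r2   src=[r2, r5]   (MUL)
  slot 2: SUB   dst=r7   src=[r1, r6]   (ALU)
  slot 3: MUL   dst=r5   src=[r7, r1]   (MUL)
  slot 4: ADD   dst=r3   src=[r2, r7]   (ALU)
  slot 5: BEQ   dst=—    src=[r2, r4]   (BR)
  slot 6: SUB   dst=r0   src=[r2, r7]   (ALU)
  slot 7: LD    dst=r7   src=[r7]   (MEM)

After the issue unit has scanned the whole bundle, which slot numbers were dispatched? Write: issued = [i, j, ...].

issued = [0, 1, 2]

  0. MEM→r5 ⇒ go  {3A/2Mu/0Ld/1B | 5r 3w}
  1. MUL→r2 ⇒ go  {3A/1Mu/0Ld/1B | 3r 2w}
  2. ALU→r7 ⇒ go  {2A/1Mu/0Ld/1B | 1r 1w}
  3. MUL→r5 ⇒ no(RD_PORT)  {2A/1Mu/0Ld/1B | 1r 1w}
  4. ALU→r3 ⇒ no(RD_PORT)  {2A/1Mu/0Ld/1B | 1r 1w}
  5. BR ⇒ no(RD_PORT)  {2A/1Mu/0Ld/1B | 1r 1w}
  6. ALU→r0 ⇒ no(RD_PORT)  {2A/1Mu/0Ld/1B | 1r 1w}
  7. MEM→r7 ⇒ no(FU)  {2A/1Mu/0Ld/1B | 1r 1w}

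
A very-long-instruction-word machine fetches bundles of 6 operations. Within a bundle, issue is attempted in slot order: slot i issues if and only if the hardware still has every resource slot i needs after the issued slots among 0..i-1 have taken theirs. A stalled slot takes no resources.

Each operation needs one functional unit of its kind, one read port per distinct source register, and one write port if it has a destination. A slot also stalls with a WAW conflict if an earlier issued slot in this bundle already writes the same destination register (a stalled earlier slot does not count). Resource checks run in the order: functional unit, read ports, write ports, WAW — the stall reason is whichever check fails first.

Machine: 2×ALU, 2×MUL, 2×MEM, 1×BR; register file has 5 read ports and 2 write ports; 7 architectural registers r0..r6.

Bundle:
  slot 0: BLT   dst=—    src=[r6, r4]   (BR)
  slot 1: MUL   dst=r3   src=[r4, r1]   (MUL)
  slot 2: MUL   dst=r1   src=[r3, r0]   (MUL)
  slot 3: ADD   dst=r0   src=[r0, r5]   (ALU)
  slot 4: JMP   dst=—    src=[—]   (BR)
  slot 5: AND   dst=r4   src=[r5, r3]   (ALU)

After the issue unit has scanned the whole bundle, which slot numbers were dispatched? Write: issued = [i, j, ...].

slot 0 (BR): ISSUE — free A2,Mu2,Ld2,B0 rp3 wp2
slot 1 (MUL): ISSUE — free A2,Mu1,Ld2,B0 rp1 wp1
slot 2 (MUL): stall RD_PORT — free A2,Mu1,Ld2,B0 rp1 wp1
slot 3 (ALU): stall RD_PORT — free A2,Mu1,Ld2,B0 rp1 wp1
slot 4 (BR): stall FU — free A2,Mu1,Ld2,B0 rp1 wp1
slot 5 (ALU): stall RD_PORT — free A2,Mu1,Ld2,B0 rp1 wp1

issued = [0, 1]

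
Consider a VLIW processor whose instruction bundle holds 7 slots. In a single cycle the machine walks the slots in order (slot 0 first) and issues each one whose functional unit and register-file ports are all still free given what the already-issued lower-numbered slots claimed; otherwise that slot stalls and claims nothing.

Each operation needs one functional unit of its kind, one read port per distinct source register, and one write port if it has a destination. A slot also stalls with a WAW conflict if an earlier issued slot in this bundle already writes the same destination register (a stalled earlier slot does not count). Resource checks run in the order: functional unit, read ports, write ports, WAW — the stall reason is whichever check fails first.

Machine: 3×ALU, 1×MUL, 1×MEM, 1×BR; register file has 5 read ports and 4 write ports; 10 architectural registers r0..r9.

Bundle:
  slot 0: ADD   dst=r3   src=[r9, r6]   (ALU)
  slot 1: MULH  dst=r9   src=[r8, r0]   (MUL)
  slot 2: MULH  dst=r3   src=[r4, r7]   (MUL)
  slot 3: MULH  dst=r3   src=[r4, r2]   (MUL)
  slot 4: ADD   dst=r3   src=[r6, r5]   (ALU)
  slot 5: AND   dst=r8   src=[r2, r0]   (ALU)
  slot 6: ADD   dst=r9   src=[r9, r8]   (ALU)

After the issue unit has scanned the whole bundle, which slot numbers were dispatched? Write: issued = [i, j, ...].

issued = [0, 1]

slot 0 (ALU): ISSUE — free A2,Mu1,Ld1,B1 rp3 wp3
slot 1 (MUL): ISSUE — free A2,Mu0,Ld1,B1 rp1 wp2
slot 2 (MUL): stall FU — free A2,Mu0,Ld1,B1 rp1 wp2
slot 3 (MUL): stall FU — free A2,Mu0,Ld1,B1 rp1 wp2
slot 4 (ALU): stall RD_PORT — free A2,Mu0,Ld1,B1 rp1 wp2
slot 5 (ALU): stall RD_PORT — free A2,Mu0,Ld1,B1 rp1 wp2
slot 6 (ALU): stall RD_PORT — free A2,Mu0,Ld1,B1 rp1 wp2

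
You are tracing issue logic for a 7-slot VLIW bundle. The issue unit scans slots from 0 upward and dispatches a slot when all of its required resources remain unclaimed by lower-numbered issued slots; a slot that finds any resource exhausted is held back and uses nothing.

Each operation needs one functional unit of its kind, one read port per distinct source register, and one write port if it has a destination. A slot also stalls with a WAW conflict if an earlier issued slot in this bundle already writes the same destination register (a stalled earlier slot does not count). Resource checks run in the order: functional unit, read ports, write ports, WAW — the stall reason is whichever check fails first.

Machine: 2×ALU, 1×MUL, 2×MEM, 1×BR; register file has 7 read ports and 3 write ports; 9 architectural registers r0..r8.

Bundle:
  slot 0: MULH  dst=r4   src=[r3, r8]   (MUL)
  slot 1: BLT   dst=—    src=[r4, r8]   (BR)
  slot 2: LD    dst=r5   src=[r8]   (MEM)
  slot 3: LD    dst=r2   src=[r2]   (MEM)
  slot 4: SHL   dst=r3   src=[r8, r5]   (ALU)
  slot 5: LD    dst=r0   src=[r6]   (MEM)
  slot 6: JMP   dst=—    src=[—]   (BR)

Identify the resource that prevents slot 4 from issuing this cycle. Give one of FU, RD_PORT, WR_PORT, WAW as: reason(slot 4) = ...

  0. MUL→r4 ⇒ go  {2A/0Mu/2Ld/1B | 5r 2w}
  1. BR ⇒ go  {2A/0Mu/2Ld/0B | 3r 2w}
  2. MEM→r5 ⇒ go  {2A/0Mu/1Ld/0B | 2r 1w}
  3. MEM→r2 ⇒ go  {2A/0Mu/0Ld/0B | 1r 0w}
  4. ALU→r3 ⇒ no(RD_PORT)  {2A/0Mu/0Ld/0B | 1r 0w}
  5. MEM→r0 ⇒ no(FU)  {2A/0Mu/0Ld/0B | 1r 0w}
  6. BR ⇒ no(FU)  {2A/0Mu/0Ld/0B | 1r 0w}

reason(slot 4) = RD_PORT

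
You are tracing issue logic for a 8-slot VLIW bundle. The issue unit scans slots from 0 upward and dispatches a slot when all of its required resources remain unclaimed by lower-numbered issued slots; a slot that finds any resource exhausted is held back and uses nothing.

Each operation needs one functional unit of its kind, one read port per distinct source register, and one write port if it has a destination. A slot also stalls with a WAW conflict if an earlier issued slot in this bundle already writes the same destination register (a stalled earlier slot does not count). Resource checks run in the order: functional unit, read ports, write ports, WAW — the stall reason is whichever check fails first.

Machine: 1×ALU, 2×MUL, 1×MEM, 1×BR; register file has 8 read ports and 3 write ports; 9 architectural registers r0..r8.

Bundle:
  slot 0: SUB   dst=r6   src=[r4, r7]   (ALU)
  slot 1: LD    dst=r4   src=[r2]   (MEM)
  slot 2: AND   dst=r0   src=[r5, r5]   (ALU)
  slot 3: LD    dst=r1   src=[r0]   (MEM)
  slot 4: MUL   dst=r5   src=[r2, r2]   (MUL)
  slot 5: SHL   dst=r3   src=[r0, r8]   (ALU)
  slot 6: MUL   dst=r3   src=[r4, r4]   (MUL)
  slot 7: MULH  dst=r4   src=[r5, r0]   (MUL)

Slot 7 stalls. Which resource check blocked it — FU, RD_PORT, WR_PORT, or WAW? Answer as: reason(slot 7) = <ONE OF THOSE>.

#0 ALU src=r4,r7 dispatched  <A:0 Mu:2 Ld:1 B:1 rd:6 wr:2>
#1 MEM src=r2 dispatched  <A:0 Mu:2 Ld:0 B:1 rd:5 wr:1>
#2 ALU src=r5,r5 held:FU  <A:0 Mu:2 Ld:0 B:1 rd:5 wr:1>
#3 MEM src=r0 held:FU  <A:0 Mu:2 Ld:0 B:1 rd:5 wr:1>
#4 MUL src=r2,r2 dispatched  <A:0 Mu:1 Ld:0 B:1 rd:4 wr:0>
#5 ALU src=r0,r8 held:FU  <A:0 Mu:1 Ld:0 B:1 rd:4 wr:0>
#6 MUL src=r4,r4 held:WR_PORT  <A:0 Mu:1 Ld:0 B:1 rd:4 wr:0>
#7 MUL src=r5,r0 held:WR_PORT  <A:0 Mu:1 Ld:0 B:1 rd:4 wr:0>

reason(slot 7) = WR_PORT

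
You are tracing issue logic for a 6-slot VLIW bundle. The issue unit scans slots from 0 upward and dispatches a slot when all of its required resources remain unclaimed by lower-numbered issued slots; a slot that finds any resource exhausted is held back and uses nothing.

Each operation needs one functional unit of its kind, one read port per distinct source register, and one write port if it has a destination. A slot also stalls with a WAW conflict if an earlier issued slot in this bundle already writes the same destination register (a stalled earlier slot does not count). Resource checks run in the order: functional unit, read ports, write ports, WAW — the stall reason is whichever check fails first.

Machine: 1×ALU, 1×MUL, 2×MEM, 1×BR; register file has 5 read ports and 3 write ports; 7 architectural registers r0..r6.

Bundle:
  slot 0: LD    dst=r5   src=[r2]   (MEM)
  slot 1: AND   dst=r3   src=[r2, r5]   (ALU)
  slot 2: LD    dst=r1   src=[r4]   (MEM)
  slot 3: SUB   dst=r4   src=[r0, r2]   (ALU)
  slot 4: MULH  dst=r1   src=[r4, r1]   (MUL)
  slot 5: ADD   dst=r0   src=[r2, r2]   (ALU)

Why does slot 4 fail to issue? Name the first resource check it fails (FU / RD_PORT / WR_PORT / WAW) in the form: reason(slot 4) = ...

reason(slot 4) = RD_PORT

slot 0 (MEM): ISSUE — free A1,Mu1,Ld1,B1 rp4 wp2
slot 1 (ALU): ISSUE — free A0,Mu1,Ld1,B1 rp2 wp1
slot 2 (MEM): ISSUE — free A0,Mu1,Ld0,B1 rp1 wp0
slot 3 (ALU): stall FU — free A0,Mu1,Ld0,B1 rp1 wp0
slot 4 (MUL): stall RD_PORT — free A0,Mu1,Ld0,B1 rp1 wp0
slot 5 (ALU): stall FU — free A0,Mu1,Ld0,B1 rp1 wp0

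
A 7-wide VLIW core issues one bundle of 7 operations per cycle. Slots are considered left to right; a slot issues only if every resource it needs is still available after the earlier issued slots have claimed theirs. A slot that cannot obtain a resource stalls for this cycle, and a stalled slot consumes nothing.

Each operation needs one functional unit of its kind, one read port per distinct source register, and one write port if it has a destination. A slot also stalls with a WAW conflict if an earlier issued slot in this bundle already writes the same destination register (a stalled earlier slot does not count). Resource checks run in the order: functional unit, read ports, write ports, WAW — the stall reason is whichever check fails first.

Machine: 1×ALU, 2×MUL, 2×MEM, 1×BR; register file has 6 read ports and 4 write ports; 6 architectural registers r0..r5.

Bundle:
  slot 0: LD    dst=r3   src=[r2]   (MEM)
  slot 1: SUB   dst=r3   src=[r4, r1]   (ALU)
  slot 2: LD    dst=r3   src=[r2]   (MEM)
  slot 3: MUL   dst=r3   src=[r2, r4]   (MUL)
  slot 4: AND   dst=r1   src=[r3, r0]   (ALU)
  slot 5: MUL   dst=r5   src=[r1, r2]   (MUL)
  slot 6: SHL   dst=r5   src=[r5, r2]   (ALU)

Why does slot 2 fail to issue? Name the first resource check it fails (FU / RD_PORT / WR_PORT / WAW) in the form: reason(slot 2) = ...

reason(slot 2) = WAW

  0. MEM→r3 ⇒ go  {1A/2Mu/1Ld/1B | 5r 3w}
  1. ALU→r3 ⇒ no(WAW)  {1A/2Mu/1Ld/1B | 5r 3w}
  2. MEM→r3 ⇒ no(WAW)  {1A/2Mu/1Ld/1B | 5r 3w}
  3. MUL→r3 ⇒ no(WAW)  {1A/2Mu/1Ld/1B | 5r 3w}
  4. ALU→r1 ⇒ go  {0A/2Mu/1Ld/1B | 3r 2w}
  5. MUL→r5 ⇒ go  {0A/1Mu/1Ld/1B | 1r 1w}
  6. ALU→r5 ⇒ no(FU)  {0A/1Mu/1Ld/1B | 1r 1w}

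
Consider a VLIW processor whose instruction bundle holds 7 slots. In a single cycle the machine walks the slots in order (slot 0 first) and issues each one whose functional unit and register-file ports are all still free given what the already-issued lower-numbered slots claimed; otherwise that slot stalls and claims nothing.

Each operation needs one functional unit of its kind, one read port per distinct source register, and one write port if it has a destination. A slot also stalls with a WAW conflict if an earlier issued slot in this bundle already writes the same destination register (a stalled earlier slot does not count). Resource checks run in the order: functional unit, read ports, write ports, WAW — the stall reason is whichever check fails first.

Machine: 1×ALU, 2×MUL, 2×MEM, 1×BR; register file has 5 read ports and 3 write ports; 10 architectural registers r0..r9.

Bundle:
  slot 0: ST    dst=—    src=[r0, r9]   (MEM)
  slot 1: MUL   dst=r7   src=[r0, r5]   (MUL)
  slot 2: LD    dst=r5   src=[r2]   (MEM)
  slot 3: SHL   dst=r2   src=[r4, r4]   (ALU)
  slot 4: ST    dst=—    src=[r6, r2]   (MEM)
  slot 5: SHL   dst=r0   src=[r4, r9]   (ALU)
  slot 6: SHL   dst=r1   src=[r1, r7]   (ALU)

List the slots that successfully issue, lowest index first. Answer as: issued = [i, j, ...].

issued = [0, 1, 2]

  0. MEM ⇒ go  {1A/2Mu/1Ld/1B | 3r 3w}
  1. MUL→r7 ⇒ go  {1A/1Mu/1Ld/1B | 1r 2w}
  2. MEM→r5 ⇒ go  {1A/1Mu/0Ld/1B | 0r 1w}
  3. ALU→r2 ⇒ no(RD_PORT)  {1A/1Mu/0Ld/1B | 0r 1w}
  4. MEM ⇒ no(FU)  {1A/1Mu/0Ld/1B | 0r 1w}
  5. ALU→r0 ⇒ no(RD_PORT)  {1A/1Mu/0Ld/1B | 0r 1w}
  6. ALU→r1 ⇒ no(RD_PORT)  {1A/1Mu/0Ld/1B | 0r 1w}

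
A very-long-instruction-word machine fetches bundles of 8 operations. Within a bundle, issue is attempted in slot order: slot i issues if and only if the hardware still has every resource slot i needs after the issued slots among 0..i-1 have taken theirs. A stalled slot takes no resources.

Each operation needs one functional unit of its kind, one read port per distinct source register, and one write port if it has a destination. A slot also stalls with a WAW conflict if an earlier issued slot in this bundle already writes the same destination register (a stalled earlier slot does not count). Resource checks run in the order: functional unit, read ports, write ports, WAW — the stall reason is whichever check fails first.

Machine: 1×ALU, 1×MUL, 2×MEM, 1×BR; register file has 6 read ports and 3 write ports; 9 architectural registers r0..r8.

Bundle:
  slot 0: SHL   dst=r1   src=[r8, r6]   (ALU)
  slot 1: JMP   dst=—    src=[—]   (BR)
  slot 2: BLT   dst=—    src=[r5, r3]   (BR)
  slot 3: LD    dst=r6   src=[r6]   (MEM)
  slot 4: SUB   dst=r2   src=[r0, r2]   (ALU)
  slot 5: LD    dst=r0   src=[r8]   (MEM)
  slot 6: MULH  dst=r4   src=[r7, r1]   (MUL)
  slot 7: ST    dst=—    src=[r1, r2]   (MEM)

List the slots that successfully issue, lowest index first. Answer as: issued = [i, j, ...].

[0] ALU needs rd=2 wr=1: ok; after: ALU=0 MUL=1 MEM=2 BR=1, R=4, W=2
[1] BR needs rd=0 wr=0: ok; after: ALU=0 MUL=1 MEM=2 BR=0, R=4, W=2
[2] BR needs rd=2 wr=0: FU; after: ALU=0 MUL=1 MEM=2 BR=0, R=4, W=2
[3] MEM needs rd=1 wr=1: ok; after: ALU=0 MUL=1 MEM=1 BR=0, R=3, W=1
[4] ALU needs rd=2 wr=1: FU; after: ALU=0 MUL=1 MEM=1 BR=0, R=3, W=1
[5] MEM needs rd=1 wr=1: ok; after: ALU=0 MUL=1 MEM=0 BR=0, R=2, W=0
[6] MUL needs rd=2 wr=1: WR_PORT; after: ALU=0 MUL=1 MEM=0 BR=0, R=2, W=0
[7] MEM needs rd=2 wr=0: FU; after: ALU=0 MUL=1 MEM=0 BR=0, R=2, W=0

issued = [0, 1, 3, 5]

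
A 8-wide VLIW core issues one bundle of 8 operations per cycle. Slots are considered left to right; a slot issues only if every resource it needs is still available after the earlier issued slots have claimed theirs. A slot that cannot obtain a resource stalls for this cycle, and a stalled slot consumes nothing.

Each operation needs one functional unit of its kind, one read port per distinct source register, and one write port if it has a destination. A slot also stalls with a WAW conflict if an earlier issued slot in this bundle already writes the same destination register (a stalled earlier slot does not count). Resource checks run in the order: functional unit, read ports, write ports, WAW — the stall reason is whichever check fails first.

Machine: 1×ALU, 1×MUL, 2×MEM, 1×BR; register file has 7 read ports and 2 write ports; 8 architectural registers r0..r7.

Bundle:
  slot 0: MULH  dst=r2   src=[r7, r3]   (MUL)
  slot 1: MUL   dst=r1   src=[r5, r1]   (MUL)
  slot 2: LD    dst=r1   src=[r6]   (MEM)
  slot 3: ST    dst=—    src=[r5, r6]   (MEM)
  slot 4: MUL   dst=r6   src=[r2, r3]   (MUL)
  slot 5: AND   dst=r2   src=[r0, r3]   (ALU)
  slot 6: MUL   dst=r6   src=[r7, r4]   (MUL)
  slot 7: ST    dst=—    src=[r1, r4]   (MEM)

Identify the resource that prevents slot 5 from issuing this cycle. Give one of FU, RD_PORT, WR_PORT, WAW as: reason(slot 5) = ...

reason(slot 5) = WR_PORT

[0] MUL needs rd=2 wr=1: ok; after: ALU=1 MUL=0 MEM=2 BR=1, R=5, W=1
[1] MUL needs rd=2 wr=1: FU; after: ALU=1 MUL=0 MEM=2 BR=1, R=5, W=1
[2] MEM needs rd=1 wr=1: ok; after: ALU=1 MUL=0 MEM=1 BR=1, R=4, W=0
[3] MEM needs rd=2 wr=0: ok; after: ALU=1 MUL=0 MEM=0 BR=1, R=2, W=0
[4] MUL needs rd=2 wr=1: FU; after: ALU=1 MUL=0 MEM=0 BR=1, R=2, W=0
[5] ALU needs rd=2 wr=1: WR_PORT; after: ALU=1 MUL=0 MEM=0 BR=1, R=2, W=0
[6] MUL needs rd=2 wr=1: FU; after: ALU=1 MUL=0 MEM=0 BR=1, R=2, W=0
[7] MEM needs rd=2 wr=0: FU; after: ALU=1 MUL=0 MEM=0 BR=1, R=2, W=0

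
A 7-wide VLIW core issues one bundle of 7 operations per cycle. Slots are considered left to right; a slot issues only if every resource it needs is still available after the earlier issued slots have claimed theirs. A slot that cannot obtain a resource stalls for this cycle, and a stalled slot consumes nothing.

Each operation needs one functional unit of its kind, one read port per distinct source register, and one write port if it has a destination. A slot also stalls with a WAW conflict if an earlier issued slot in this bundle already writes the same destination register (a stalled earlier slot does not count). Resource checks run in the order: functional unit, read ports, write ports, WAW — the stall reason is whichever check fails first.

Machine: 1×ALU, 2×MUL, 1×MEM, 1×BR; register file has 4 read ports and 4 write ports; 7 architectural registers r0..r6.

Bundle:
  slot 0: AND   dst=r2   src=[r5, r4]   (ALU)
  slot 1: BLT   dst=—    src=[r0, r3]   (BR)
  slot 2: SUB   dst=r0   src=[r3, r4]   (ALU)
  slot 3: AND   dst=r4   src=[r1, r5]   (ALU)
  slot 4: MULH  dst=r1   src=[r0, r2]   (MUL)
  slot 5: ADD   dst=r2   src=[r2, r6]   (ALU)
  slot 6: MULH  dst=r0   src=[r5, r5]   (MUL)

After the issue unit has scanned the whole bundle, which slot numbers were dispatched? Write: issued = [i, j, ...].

(0) want 1×ALU +2rd +1wr — yes → AL0|MU2|ME1|BR1|rd2|wr3
(1) want 1×BR +2rd +0wr — yes → AL0|MU2|ME1|BR0|rd0|wr3
(2) want 1×ALU +2rd +1wr — FU → AL0|MU2|ME1|BR0|rd0|wr3
(3) want 1×ALU +2rd +1wr — FU → AL0|MU2|ME1|BR0|rd0|wr3
(4) want 1×MUL +2rd +1wr — RD_PORT → AL0|MU2|ME1|BR0|rd0|wr3
(5) want 1×ALU +2rd +1wr — FU → AL0|MU2|ME1|BR0|rd0|wr3
(6) want 1×MUL +1rd +1wr — RD_PORT → AL0|MU2|ME1|BR0|rd0|wr3

issued = [0, 1]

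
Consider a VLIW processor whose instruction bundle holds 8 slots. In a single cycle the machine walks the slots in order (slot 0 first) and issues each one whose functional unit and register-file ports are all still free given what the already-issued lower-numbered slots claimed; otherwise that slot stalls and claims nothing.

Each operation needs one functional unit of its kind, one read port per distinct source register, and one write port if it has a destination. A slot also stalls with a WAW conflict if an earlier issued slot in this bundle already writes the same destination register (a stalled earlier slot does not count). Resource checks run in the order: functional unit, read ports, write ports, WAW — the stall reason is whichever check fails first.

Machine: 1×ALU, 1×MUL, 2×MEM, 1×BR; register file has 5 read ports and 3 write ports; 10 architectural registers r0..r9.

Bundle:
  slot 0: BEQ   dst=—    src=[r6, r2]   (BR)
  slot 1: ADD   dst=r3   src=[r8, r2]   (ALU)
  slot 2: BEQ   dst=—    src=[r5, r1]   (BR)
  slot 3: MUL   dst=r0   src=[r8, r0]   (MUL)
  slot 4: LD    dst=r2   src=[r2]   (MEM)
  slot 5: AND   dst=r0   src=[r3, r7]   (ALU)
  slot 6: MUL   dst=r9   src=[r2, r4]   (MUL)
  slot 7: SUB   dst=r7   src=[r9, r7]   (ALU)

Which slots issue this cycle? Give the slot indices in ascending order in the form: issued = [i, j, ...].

issued = [0, 1, 4]

#0 BR src=r6,r2 dispatched  <A:1 Mu:1 Ld:2 B:0 rd:3 wr:3>
#1 ALU src=r8,r2 dispatched  <A:0 Mu:1 Ld:2 B:0 rd:1 wr:2>
#2 BR src=r5,r1 held:FU  <A:0 Mu:1 Ld:2 B:0 rd:1 wr:2>
#3 MUL src=r8,r0 held:RD_PORT  <A:0 Mu:1 Ld:2 B:0 rd:1 wr:2>
#4 MEM src=r2 dispatched  <A:0 Mu:1 Ld:1 B:0 rd:0 wr:1>
#5 ALU src=r3,r7 held:FU  <A:0 Mu:1 Ld:1 B:0 rd:0 wr:1>
#6 MUL src=r2,r4 held:RD_PORT  <A:0 Mu:1 Ld:1 B:0 rd:0 wr:1>
#7 ALU src=r9,r7 held:FU  <A:0 Mu:1 Ld:1 B:0 rd:0 wr:1>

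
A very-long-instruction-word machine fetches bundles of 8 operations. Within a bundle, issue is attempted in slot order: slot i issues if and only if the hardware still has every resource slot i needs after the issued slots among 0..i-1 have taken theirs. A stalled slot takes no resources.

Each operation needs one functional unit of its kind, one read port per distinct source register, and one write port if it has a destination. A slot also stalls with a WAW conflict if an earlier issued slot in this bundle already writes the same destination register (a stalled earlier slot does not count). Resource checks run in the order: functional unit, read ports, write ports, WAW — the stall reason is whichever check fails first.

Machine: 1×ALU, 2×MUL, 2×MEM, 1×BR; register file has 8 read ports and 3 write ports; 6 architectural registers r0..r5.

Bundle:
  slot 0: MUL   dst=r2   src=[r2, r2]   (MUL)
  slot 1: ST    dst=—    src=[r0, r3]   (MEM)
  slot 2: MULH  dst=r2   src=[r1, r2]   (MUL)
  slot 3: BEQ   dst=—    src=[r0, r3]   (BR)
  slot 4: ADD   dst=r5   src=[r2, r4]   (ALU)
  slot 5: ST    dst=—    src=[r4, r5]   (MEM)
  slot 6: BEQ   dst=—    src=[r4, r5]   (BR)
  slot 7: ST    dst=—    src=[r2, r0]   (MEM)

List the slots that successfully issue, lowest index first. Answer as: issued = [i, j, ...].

issued = [0, 1, 3, 4]

  0. MUL→r2 ⇒ go  {1A/1Mu/2Ld/1B | 7r 2w}
  1. MEM ⇒ go  {1A/1Mu/1Ld/1B | 5r 2w}
  2. MUL→r2 ⇒ no(WAW)  {1A/1Mu/1Ld/1B | 5r 2w}
  3. BR ⇒ go  {1A/1Mu/1Ld/0B | 3r 2w}
  4. ALU→r5 ⇒ go  {0A/1Mu/1Ld/0B | 1r 1w}
  5. MEM ⇒ no(RD_PORT)  {0A/1Mu/1Ld/0B | 1r 1w}
  6. BR ⇒ no(FU)  {0A/1Mu/1Ld/0B | 1r 1w}
  7. MEM ⇒ no(RD_PORT)  {0A/1Mu/1Ld/0B | 1r 1w}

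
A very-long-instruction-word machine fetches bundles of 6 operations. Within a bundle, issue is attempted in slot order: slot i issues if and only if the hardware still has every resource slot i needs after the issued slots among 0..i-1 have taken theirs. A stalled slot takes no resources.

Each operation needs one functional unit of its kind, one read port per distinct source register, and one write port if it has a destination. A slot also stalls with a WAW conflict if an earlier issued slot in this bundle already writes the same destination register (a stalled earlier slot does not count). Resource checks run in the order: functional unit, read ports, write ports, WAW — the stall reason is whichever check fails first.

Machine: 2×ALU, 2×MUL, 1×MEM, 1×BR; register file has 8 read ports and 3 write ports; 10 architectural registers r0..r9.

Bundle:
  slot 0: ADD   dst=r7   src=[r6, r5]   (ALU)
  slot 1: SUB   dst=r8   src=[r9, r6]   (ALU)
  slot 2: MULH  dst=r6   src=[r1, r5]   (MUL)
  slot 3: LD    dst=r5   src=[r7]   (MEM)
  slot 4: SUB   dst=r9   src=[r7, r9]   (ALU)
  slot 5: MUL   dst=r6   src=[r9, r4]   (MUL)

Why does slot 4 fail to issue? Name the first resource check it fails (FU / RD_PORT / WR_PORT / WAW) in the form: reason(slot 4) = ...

reason(slot 4) = FU

slot 0 (ALU): ISSUE — free A1,Mu2,Ld1,B1 rp6 wp2
slot 1 (ALU): ISSUE — free A0,Mu2,Ld1,B1 rp4 wp1
slot 2 (MUL): ISSUE — free A0,Mu1,Ld1,B1 rp2 wp0
slot 3 (MEM): stall WR_PORT — free A0,Mu1,Ld1,B1 rp2 wp0
slot 4 (ALU): stall FU — free A0,Mu1,Ld1,B1 rp2 wp0
slot 5 (MUL): stall WR_PORT — free A0,Mu1,Ld1,B1 rp2 wp0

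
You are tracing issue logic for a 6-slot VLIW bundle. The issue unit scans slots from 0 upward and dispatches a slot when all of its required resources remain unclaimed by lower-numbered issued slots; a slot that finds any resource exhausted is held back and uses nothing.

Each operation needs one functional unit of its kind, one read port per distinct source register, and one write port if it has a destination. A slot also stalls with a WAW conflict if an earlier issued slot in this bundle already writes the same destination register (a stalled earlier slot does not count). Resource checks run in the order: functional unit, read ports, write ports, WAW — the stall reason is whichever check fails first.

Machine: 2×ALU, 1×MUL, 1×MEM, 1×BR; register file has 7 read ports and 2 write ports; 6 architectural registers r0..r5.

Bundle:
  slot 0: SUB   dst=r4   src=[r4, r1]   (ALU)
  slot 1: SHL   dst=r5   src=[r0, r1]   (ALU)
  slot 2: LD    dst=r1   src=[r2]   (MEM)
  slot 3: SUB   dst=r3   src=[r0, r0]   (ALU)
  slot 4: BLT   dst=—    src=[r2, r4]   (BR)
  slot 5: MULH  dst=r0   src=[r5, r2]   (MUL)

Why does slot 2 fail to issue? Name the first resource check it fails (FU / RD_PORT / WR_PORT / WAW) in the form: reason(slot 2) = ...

reason(slot 2) = WR_PORT

#0 ALU src=r4,r1 dispatched  <A:1 Mu:1 Ld:1 B:1 rd:5 wr:1>
#1 ALU src=r0,r1 dispatched  <A:0 Mu:1 Ld:1 B:1 rd:3 wr:0>
#2 MEM src=r2 held:WR_PORT  <A:0 Mu:1 Ld:1 B:1 rd:3 wr:0>
#3 ALU src=r0,r0 held:FU  <A:0 Mu:1 Ld:1 B:1 rd:3 wr:0>
#4 BR src=r2,r4 dispatched  <A:0 Mu:1 Ld:1 B:0 rd:1 wr:0>
#5 MUL src=r5,r2 held:RD_PORT  <A:0 Mu:1 Ld:1 B:0 rd:1 wr:0>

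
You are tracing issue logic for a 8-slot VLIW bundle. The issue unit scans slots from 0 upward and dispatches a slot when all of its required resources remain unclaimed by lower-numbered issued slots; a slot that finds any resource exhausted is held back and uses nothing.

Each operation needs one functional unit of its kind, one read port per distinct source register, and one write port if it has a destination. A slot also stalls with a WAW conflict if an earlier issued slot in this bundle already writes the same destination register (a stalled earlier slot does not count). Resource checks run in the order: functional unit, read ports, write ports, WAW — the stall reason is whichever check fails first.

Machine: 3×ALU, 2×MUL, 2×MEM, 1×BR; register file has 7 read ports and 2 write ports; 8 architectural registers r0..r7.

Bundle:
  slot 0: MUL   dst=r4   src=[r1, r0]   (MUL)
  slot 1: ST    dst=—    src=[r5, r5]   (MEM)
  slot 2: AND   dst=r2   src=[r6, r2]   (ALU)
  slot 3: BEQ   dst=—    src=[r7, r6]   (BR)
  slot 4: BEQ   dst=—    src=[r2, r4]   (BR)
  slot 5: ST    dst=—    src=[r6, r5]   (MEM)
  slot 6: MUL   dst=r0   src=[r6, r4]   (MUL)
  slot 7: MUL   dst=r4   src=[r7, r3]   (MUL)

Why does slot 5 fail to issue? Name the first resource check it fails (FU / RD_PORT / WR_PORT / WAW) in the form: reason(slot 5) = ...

  0. MUL→r4 ⇒ go  {3A/1Mu/2Ld/1B | 5r 1w}
  1. MEM ⇒ go  {3A/1Mu/1Ld/1B | 4r 1w}
  2. ALU→r2 ⇒ go  {2A/1Mu/1Ld/1B | 2r 0w}
  3. BR ⇒ go  {2A/1Mu/1Ld/0B | 0r 0w}
  4. BR ⇒ no(FU)  {2A/1Mu/1Ld/0B | 0r 0w}
  5. MEM ⇒ no(RD_PORT)  {2A/1Mu/1Ld/0B | 0r 0w}
  6. MUL→r0 ⇒ no(RD_PORT)  {2A/1Mu/1Ld/0B | 0r 0w}
  7. MUL→r4 ⇒ no(RD_PORT)  {2A/1Mu/1Ld/0B | 0r 0w}

reason(slot 5) = RD_PORT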